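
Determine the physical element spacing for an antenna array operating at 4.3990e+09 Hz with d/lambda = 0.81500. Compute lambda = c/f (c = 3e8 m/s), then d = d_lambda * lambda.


lambda = c / f = 3.0000e+08 / 4.3990e+09 = 0.06819732 m
d = 0.81500 * 0.06819732 = 0.05558 m

0.05558 m


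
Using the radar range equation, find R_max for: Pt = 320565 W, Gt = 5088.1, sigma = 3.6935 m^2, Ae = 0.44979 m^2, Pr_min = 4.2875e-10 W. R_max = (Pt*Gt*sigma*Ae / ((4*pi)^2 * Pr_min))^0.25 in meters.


R^4 = 320565*5088.1*3.6935*0.44979 / ((4*pi)^2 * 4.2875e-10) = 4.002172e+16
R_max = 4.002172e+16^0.25 = 14144 m

14144 m


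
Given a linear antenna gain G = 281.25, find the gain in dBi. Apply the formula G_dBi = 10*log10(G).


G_dBi = 10 * log10(281.25) = 24.49 dBi

24.49 dBi


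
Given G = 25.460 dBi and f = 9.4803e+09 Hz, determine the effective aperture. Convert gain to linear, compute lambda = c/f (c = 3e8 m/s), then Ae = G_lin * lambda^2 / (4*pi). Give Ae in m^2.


lambda = c / f = 3.0000e+08 / 9.4803e+09 = 0.03164457 m
G_linear = 10^(25.460/10) = 351.5604
Ae = G_linear * lambda^2 / (4*pi) = 351.5604 * 0.03164457^2 / (4*pi) = 0.02801 m^2

0.02801 m^2


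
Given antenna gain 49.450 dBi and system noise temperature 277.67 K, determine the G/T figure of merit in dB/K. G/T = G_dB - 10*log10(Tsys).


G/T = 49.450 - 10*log10(277.67) = 49.450 - 24.43529 = 25.01 dB/K

25.01 dB/K


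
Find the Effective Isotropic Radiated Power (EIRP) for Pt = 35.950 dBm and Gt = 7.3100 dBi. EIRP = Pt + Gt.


EIRP = Pt + Gt = 35.950 + 7.3100 = 43.26 dBm

43.26 dBm


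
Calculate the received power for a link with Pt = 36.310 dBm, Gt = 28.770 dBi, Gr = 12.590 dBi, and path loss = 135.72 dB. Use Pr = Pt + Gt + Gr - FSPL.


Pr = 36.310 + 28.770 + 12.590 - 135.72 = -58.05 dBm

-58.05 dBm


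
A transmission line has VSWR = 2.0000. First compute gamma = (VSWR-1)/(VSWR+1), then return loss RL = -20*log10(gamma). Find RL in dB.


gamma = (2.0000 - 1) / (2.0000 + 1) = 0.3333333
RL = -20 * log10(0.3333333) = 9.542 dB

9.542 dB


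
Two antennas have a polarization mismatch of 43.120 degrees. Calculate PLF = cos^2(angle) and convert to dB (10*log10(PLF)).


PLF_linear = cos^2(43.120 deg) = 0.5327886
PLF_dB = 10 * log10(0.5327886) = -2.734 dB

-2.734 dB


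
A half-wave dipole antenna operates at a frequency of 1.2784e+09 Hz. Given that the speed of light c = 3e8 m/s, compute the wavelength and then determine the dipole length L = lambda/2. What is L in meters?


lambda = c / f = 3.0000e+08 / 1.2784e+09 = 0.2346683 m
L = lambda / 2 = 0.2346683 / 2 = 0.1173 m

0.1173 m


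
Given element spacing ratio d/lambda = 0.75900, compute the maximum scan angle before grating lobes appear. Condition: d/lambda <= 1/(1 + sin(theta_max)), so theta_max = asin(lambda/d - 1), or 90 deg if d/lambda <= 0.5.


lambda/d - 1 = 1/0.75900 - 1 = 0.3175231
theta_max = asin(0.3175231) = 18.51 deg

18.51 deg


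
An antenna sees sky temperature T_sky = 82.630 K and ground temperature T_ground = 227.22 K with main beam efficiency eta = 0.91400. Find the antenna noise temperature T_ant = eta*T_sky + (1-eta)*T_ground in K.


T_ant = 0.91400 * 82.630 + (1 - 0.91400) * 227.22 = 95.06 K

95.06 K


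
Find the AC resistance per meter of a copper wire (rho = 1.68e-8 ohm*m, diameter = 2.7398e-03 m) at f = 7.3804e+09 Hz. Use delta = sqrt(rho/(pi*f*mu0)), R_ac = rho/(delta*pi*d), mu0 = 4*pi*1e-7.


delta = sqrt(1.68e-8 / (pi * 7.3804e+09 * 4*pi*1e-7)) = 7.593375e-07 m
R_ac = 1.68e-8 / (7.593375e-07 * pi * 2.7398e-03) = 2.570 ohm/m

2.570 ohm/m


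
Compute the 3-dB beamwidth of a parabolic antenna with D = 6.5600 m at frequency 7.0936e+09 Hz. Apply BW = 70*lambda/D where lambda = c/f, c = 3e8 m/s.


lambda = c / f = 3.0000e+08 / 7.0936e+09 = 0.04229164 m
BW = 70 * 0.04229164 / 6.5600 = 0.4513 deg

0.4513 deg


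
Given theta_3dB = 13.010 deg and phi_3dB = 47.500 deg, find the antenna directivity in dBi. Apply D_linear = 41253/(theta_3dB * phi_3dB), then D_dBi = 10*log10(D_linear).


D_linear = 41253 / (13.010 * 47.500) = 66.75513
D_dBi = 10 * log10(66.75513) = 18.24 dBi

18.24 dBi


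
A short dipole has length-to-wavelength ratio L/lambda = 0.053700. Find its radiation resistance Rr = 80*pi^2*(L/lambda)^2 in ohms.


Rr = 80 * pi^2 * (0.053700)^2 = 80 * 9.869604 * 2.883690e-03 = 2.277 ohm

2.277 ohm


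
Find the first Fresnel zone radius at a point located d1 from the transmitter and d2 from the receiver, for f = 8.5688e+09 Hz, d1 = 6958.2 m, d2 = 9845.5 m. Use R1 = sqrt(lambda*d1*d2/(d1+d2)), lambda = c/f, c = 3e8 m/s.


lambda = c / f = 3.0000e+08 / 8.5688e+09 = 0.03501074 m
R1 = sqrt(0.03501074 * 6958.2 * 9845.5 / (6958.2 + 9845.5)) = 11.95 m

11.95 m


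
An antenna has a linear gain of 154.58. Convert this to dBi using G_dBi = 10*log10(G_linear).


G_dBi = 10 * log10(154.58) = 21.89 dBi

21.89 dBi


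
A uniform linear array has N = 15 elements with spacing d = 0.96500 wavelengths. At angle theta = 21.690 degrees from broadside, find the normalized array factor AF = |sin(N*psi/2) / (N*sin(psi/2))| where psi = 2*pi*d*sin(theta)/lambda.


psi = 2*pi*0.96500*sin(21.690 deg) = 2.240893 rad
AF = |sin(15*2.240893/2) / (15*sin(2.240893/2))| = 0.06595

0.06595


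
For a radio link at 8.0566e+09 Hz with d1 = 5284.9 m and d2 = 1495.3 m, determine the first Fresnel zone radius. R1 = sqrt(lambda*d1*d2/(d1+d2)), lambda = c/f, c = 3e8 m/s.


lambda = c / f = 3.0000e+08 / 8.0566e+09 = 0.03723655 m
R1 = sqrt(0.03723655 * 5284.9 * 1495.3 / (5284.9 + 1495.3)) = 6.588 m

6.588 m


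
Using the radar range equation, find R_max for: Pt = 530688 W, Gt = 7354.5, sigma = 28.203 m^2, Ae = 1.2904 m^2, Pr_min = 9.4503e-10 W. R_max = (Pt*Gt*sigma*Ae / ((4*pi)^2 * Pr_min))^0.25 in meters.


R^4 = 530688*7354.5*28.203*1.2904 / ((4*pi)^2 * 9.4503e-10) = 9.518023e+17
R_max = 9.518023e+17^0.25 = 31235 m

31235 m


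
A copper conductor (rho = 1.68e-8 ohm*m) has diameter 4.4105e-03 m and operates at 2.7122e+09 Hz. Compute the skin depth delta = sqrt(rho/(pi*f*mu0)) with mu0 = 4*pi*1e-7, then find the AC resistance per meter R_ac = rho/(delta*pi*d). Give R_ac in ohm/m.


delta = sqrt(1.68e-8 / (pi * 2.7122e+09 * 4*pi*1e-7)) = 1.252604e-06 m
R_ac = 1.68e-8 / (1.252604e-06 * pi * 4.4105e-03) = 0.9680 ohm/m

0.9680 ohm/m


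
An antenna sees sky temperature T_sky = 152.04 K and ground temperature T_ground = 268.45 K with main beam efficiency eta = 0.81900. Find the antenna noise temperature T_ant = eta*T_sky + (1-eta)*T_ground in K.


T_ant = 0.81900 * 152.04 + (1 - 0.81900) * 268.45 = 173.1 K

173.1 K


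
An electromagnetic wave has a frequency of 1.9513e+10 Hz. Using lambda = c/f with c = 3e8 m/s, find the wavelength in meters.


lambda = c / f = 3.0000e+08 / 1.9513e+10 = 0.01537 m

0.01537 m


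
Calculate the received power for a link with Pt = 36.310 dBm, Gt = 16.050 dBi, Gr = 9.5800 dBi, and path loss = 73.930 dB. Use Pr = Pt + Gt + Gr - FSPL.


Pr = 36.310 + 16.050 + 9.5800 - 73.930 = -11.99 dBm

-11.99 dBm


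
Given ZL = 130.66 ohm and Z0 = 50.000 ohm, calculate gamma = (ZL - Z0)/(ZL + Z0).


gamma = (130.66 - 50.000) / (130.66 + 50.000) = 0.4465

0.4465


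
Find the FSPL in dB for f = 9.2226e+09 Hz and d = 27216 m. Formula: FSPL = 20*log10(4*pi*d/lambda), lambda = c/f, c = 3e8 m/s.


lambda = c / f = 3.0000e+08 / 9.2226e+09 = 0.03252879 m
FSPL = 20 * log10(4*pi*27216/0.03252879) = 140.4 dB

140.4 dB


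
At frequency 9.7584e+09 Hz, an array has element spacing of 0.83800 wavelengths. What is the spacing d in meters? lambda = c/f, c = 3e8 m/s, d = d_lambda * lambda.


lambda = c / f = 3.0000e+08 / 9.7584e+09 = 0.03074274 m
d = 0.83800 * 0.03074274 = 0.02576 m

0.02576 m


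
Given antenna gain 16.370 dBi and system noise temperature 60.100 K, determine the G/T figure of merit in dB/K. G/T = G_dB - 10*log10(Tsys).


G/T = 16.370 - 10*log10(60.100) = 16.370 - 17.78874 = -1.419 dB/K

-1.419 dB/K


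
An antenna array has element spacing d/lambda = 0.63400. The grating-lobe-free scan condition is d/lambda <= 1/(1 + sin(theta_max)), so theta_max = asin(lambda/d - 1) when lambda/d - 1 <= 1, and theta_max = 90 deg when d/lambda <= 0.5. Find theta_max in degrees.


lambda/d - 1 = 1/0.63400 - 1 = 0.5772871
theta_max = asin(0.5772871) = 35.26 deg

35.26 deg


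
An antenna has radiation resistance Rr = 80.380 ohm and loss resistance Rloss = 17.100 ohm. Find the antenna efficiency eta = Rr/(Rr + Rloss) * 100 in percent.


eta = 80.380 / (80.380 + 17.100) * 100 = 82.46%

82.46%


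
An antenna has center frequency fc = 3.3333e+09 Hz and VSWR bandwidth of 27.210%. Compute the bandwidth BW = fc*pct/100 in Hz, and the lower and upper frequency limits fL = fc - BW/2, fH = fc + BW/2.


BW = 3.3333e+09 * 27.210/100 = 9.069909e+08 Hz
fL = 3.3333e+09 - 9.069909e+08/2 = 2.880e+09 Hz
fH = 3.3333e+09 + 9.069909e+08/2 = 3.787e+09 Hz

BW=9.070e+08 Hz, fL=2.880e+09 Hz, fH=3.787e+09 Hz


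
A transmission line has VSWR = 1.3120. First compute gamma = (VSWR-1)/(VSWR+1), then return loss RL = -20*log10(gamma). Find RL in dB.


gamma = (1.3120 - 1) / (1.3120 + 1) = 0.1349481
RL = -20 * log10(0.1349481) = 17.40 dB

17.40 dB


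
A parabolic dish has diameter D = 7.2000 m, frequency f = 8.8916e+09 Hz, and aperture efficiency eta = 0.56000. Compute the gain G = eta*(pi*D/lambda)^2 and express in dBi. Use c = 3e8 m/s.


lambda = c / f = 3.0000e+08 / 8.8916e+09 = 0.03373971 m
G_linear = 0.56000 * (pi * 7.2000 / 0.03373971)^2 = 251692.4
G_dBi = 10 * log10(251692.4) = 54.01 dBi

54.01 dBi


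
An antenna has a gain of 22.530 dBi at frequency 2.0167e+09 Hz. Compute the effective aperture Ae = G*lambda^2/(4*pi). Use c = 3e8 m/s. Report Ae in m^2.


lambda = c / f = 3.0000e+08 / 2.0167e+09 = 0.1487579 m
G_linear = 10^(22.530/10) = 179.0606
Ae = G_linear * lambda^2 / (4*pi) = 179.0606 * 0.1487579^2 / (4*pi) = 0.3153 m^2

0.3153 m^2


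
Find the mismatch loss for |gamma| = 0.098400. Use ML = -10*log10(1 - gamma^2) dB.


ML = -10 * log10(1 - 0.098400^2) = -10 * log10(0.99031744) = 0.04226 dB

0.04226 dB


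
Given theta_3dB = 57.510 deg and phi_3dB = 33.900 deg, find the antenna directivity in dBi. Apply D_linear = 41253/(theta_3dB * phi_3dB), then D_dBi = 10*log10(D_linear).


D_linear = 41253 / (57.510 * 33.900) = 21.15984
D_dBi = 10 * log10(21.15984) = 13.26 dBi

13.26 dBi


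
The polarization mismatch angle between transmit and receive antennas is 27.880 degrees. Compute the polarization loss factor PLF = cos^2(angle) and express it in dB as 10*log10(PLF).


PLF_linear = cos^2(27.880 deg) = 0.7813303
PLF_dB = 10 * log10(0.7813303) = -1.072 dB

-1.072 dB


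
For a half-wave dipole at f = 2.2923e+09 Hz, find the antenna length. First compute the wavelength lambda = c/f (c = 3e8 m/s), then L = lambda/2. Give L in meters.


lambda = c / f = 3.0000e+08 / 2.2923e+09 = 0.1308729 m
L = lambda / 2 = 0.1308729 / 2 = 0.06544 m

0.06544 m


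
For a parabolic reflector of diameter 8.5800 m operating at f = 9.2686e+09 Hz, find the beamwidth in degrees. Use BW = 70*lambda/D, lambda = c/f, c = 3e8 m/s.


lambda = c / f = 3.0000e+08 / 9.2686e+09 = 0.03236735 m
BW = 70 * 0.03236735 / 8.5800 = 0.2641 deg

0.2641 deg


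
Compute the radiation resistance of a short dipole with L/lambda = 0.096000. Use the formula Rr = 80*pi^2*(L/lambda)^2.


Rr = 80 * pi^2 * (0.096000)^2 = 80 * 9.869604 * 9.216000e-03 = 7.277 ohm

7.277 ohm


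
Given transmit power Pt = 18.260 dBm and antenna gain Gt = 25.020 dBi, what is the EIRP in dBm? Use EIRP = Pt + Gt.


EIRP = Pt + Gt = 18.260 + 25.020 = 43.28 dBm

43.28 dBm


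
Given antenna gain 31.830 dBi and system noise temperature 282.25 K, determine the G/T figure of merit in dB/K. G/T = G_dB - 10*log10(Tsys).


G/T = 31.830 - 10*log10(282.25) = 31.830 - 24.50634 = 7.324 dB/K

7.324 dB/K


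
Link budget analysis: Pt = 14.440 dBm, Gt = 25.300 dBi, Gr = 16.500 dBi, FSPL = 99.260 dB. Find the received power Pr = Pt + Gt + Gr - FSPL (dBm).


Pr = 14.440 + 25.300 + 16.500 - 99.260 = -43.02 dBm

-43.02 dBm


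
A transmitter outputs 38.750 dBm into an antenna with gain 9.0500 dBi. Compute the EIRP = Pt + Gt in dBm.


EIRP = Pt + Gt = 38.750 + 9.0500 = 47.80 dBm

47.80 dBm


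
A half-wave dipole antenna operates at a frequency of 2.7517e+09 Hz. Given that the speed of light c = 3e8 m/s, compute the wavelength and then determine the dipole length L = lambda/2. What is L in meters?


lambda = c / f = 3.0000e+08 / 2.7517e+09 = 0.1090235 m
L = lambda / 2 = 0.1090235 / 2 = 0.05451 m

0.05451 m


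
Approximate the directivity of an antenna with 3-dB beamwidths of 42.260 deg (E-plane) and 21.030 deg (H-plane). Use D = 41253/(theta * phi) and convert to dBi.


D_linear = 41253 / (42.260 * 21.030) = 46.41804
D_dBi = 10 * log10(46.41804) = 16.67 dBi

16.67 dBi


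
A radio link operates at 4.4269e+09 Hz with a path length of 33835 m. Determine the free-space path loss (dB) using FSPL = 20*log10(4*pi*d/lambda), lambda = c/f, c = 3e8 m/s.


lambda = c / f = 3.0000e+08 / 4.4269e+09 = 0.06776751 m
FSPL = 20 * log10(4*pi*33835/0.06776751) = 136.0 dB

136.0 dB


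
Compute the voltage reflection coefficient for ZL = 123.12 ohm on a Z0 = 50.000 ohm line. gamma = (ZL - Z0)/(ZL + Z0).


gamma = (123.12 - 50.000) / (123.12 + 50.000) = 0.4224

0.4224


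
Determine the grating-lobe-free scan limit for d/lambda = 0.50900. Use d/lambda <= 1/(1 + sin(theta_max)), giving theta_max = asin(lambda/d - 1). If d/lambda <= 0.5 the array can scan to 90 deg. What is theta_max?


lambda/d - 1 = 1/0.50900 - 1 = 0.9646365
theta_max = asin(0.9646365) = 74.72 deg

74.72 deg


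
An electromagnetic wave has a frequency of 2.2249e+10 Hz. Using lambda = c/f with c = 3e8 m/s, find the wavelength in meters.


lambda = c / f = 3.0000e+08 / 2.2249e+10 = 0.01348 m

0.01348 m


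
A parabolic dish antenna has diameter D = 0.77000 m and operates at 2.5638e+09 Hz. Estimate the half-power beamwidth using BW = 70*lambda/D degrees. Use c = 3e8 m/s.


lambda = c / f = 3.0000e+08 / 2.5638e+09 = 0.1170138 m
BW = 70 * 0.1170138 / 0.77000 = 10.64 deg

10.64 deg


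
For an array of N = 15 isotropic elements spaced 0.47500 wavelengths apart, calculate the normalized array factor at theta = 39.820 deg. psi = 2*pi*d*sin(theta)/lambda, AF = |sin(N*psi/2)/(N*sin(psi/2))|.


psi = 2*pi*0.47500*sin(39.820 deg) = 1.911216 rad
AF = |sin(15*1.911216/2) / (15*sin(1.911216/2))| = 0.08005

0.08005


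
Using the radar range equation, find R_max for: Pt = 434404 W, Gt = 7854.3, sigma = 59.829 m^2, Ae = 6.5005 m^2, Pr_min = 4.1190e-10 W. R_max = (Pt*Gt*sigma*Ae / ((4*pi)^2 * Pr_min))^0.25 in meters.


R^4 = 434404*7854.3*59.829*6.5005 / ((4*pi)^2 * 4.1190e-10) = 2.040085e+19
R_max = 2.040085e+19^0.25 = 67207 m

67207 m


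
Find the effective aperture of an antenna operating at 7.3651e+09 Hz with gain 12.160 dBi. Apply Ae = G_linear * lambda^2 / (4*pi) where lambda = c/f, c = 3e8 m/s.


lambda = c / f = 3.0000e+08 / 7.3651e+09 = 0.04073264 m
G_linear = 10^(12.160/10) = 16.44372
Ae = G_linear * lambda^2 / (4*pi) = 16.44372 * 0.04073264^2 / (4*pi) = 2.171e-03 m^2

2.171e-03 m^2


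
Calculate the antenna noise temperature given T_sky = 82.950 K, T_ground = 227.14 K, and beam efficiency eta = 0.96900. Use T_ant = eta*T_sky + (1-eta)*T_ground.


T_ant = 0.96900 * 82.950 + (1 - 0.96900) * 227.14 = 87.42 K

87.42 K


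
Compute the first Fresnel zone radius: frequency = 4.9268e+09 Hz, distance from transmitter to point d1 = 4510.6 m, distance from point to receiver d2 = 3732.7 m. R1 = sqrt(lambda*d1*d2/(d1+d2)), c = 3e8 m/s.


lambda = c / f = 3.0000e+08 / 4.9268e+09 = 0.06089145 m
R1 = sqrt(0.06089145 * 4510.6 * 3732.7 / (4510.6 + 3732.7)) = 11.15 m

11.15 m


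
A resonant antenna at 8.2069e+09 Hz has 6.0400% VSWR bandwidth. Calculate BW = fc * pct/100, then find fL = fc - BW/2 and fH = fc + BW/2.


BW = 8.2069e+09 * 6.0400/100 = 4.956968e+08 Hz
fL = 8.2069e+09 - 4.956968e+08/2 = 7.959e+09 Hz
fH = 8.2069e+09 + 4.956968e+08/2 = 8.455e+09 Hz

BW=4.957e+08 Hz, fL=7.959e+09 Hz, fH=8.455e+09 Hz


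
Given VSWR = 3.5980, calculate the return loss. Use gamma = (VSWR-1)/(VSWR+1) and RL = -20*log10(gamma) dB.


gamma = (3.5980 - 1) / (3.5980 + 1) = 0.5650283
RL = -20 * log10(0.5650283) = 4.959 dB

4.959 dB


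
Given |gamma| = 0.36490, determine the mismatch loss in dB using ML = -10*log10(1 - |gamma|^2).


ML = -10 * log10(1 - 0.36490^2) = -10 * log10(0.86684799) = 0.6206 dB

0.6206 dB


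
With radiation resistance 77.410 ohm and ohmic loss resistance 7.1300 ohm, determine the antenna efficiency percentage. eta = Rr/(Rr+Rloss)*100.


eta = 77.410 / (77.410 + 7.1300) * 100 = 91.57%

91.57%


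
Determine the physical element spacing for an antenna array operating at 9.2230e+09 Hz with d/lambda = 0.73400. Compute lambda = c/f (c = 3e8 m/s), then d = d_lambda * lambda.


lambda = c / f = 3.0000e+08 / 9.2230e+09 = 0.03252738 m
d = 0.73400 * 0.03252738 = 0.02388 m

0.02388 m


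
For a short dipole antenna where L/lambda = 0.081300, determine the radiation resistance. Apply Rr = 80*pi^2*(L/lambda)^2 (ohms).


Rr = 80 * pi^2 * (0.081300)^2 = 80 * 9.869604 * 6.609690e-03 = 5.219 ohm

5.219 ohm


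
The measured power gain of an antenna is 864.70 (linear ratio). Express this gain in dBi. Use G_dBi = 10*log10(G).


G_dBi = 10 * log10(864.70) = 29.37 dBi

29.37 dBi


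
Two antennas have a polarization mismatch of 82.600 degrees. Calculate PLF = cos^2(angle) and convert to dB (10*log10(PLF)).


PLF_linear = cos^2(82.600 deg) = 0.01658831
PLF_dB = 10 * log10(0.01658831) = -17.80 dB

-17.80 dB


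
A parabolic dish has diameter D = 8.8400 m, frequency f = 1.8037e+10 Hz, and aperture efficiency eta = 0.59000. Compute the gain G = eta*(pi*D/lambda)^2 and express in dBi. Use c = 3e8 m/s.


lambda = c / f = 3.0000e+08 / 1.8037e+10 = 0.01663248 m
G_linear = 0.59000 * (pi * 8.8400 / 0.01663248)^2 = 1.644910e+06
G_dBi = 10 * log10(1.644910e+06) = 62.16 dBi

62.16 dBi


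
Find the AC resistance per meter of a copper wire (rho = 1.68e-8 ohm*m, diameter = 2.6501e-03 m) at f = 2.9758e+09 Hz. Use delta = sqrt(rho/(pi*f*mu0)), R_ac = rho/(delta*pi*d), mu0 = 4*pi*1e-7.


delta = sqrt(1.68e-8 / (pi * 2.9758e+09 * 4*pi*1e-7)) = 1.195840e-06 m
R_ac = 1.68e-8 / (1.195840e-06 * pi * 2.6501e-03) = 1.687 ohm/m

1.687 ohm/m


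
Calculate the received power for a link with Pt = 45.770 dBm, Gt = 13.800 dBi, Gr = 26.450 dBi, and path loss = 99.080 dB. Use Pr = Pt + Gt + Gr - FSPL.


Pr = 45.770 + 13.800 + 26.450 - 99.080 = -13.06 dBm

-13.06 dBm


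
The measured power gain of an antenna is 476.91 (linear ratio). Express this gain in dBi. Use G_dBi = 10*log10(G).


G_dBi = 10 * log10(476.91) = 26.78 dBi

26.78 dBi


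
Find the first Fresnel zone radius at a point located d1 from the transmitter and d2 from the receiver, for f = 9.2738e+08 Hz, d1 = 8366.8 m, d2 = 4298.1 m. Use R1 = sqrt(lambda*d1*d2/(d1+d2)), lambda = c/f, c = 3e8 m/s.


lambda = c / f = 3.0000e+08 / 9.2738e+08 = 0.3234920 m
R1 = sqrt(0.3234920 * 8366.8 * 4298.1 / (8366.8 + 4298.1)) = 30.31 m

30.31 m


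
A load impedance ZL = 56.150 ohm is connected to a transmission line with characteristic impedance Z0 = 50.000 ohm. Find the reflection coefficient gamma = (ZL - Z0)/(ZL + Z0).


gamma = (56.150 - 50.000) / (56.150 + 50.000) = 0.05794

0.05794


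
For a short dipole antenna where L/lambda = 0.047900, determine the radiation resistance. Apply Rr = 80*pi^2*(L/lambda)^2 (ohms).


Rr = 80 * pi^2 * (0.047900)^2 = 80 * 9.869604 * 2.294410e-03 = 1.812 ohm

1.812 ohm


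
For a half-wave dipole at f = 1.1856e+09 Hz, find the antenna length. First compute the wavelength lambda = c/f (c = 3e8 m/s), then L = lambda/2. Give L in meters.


lambda = c / f = 3.0000e+08 / 1.1856e+09 = 0.2530364 m
L = lambda / 2 = 0.2530364 / 2 = 0.1265 m

0.1265 m


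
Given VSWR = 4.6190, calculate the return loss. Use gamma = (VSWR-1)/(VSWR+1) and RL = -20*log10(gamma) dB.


gamma = (4.6190 - 1) / (4.6190 + 1) = 0.6440648
RL = -20 * log10(0.6440648) = 3.821 dB

3.821 dB


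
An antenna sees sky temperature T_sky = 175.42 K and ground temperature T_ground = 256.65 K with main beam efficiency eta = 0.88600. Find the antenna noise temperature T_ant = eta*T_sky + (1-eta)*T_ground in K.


T_ant = 0.88600 * 175.42 + (1 - 0.88600) * 256.65 = 184.7 K

184.7 K


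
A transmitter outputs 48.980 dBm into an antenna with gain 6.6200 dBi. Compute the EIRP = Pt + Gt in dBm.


EIRP = Pt + Gt = 48.980 + 6.6200 = 55.60 dBm

55.60 dBm


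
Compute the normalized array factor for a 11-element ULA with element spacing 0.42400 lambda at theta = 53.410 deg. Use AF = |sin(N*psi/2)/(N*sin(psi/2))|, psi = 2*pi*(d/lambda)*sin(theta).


psi = 2*pi*0.42400*sin(53.410 deg) = 2.139040 rad
AF = |sin(11*2.139040/2) / (11*sin(2.139040/2))| = 0.07448

0.07448


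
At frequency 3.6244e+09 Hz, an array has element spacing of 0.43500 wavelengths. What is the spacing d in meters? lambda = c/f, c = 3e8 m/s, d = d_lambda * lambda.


lambda = c / f = 3.0000e+08 / 3.6244e+09 = 0.08277232 m
d = 0.43500 * 0.08277232 = 0.03601 m

0.03601 m


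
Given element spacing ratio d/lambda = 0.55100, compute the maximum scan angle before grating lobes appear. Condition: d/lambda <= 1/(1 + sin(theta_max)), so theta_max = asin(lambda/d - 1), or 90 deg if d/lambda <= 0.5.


lambda/d - 1 = 1/0.55100 - 1 = 0.8148820
theta_max = asin(0.8148820) = 54.58 deg

54.58 deg


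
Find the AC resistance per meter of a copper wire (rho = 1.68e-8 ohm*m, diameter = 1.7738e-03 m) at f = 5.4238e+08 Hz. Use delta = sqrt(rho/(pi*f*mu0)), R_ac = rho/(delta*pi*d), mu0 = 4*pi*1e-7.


delta = sqrt(1.68e-8 / (pi * 5.4238e+08 * 4*pi*1e-7)) = 2.801063e-06 m
R_ac = 1.68e-8 / (2.801063e-06 * pi * 1.7738e-03) = 1.076 ohm/m

1.076 ohm/m


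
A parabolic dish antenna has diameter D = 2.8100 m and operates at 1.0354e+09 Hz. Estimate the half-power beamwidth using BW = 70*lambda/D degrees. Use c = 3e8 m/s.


lambda = c / f = 3.0000e+08 / 1.0354e+09 = 0.2897431 m
BW = 70 * 0.2897431 / 2.8100 = 7.218 deg

7.218 deg


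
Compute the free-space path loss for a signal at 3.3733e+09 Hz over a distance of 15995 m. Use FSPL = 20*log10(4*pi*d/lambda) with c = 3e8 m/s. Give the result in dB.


lambda = c / f = 3.0000e+08 / 3.3733e+09 = 0.08893369 m
FSPL = 20 * log10(4*pi*15995/0.08893369) = 127.1 dB

127.1 dB


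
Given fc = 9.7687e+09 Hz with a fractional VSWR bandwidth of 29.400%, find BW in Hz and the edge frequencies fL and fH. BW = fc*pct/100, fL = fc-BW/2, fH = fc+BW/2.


BW = 9.7687e+09 * 29.400/100 = 2.871998e+09 Hz
fL = 9.7687e+09 - 2.871998e+09/2 = 8.333e+09 Hz
fH = 9.7687e+09 + 2.871998e+09/2 = 1.120e+10 Hz

BW=2.872e+09 Hz, fL=8.333e+09 Hz, fH=1.120e+10 Hz


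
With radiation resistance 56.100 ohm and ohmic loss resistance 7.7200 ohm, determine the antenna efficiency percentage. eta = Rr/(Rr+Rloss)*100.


eta = 56.100 / (56.100 + 7.7200) * 100 = 87.90%

87.90%


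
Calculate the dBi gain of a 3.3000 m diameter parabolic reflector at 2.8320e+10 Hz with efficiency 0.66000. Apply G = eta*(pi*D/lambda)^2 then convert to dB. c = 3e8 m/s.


lambda = c / f = 3.0000e+08 / 2.8320e+10 = 0.01059322 m
G_linear = 0.66000 * (pi * 3.3000 / 0.01059322)^2 = 632143.4
G_dBi = 10 * log10(632143.4) = 58.01 dBi

58.01 dBi


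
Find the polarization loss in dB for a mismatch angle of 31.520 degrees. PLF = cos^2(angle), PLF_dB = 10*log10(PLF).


PLF_linear = cos^2(31.520 deg) = 0.7266842
PLF_dB = 10 * log10(0.7266842) = -1.387 dB

-1.387 dB


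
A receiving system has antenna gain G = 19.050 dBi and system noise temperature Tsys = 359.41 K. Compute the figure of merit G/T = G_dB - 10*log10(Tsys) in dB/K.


G/T = 19.050 - 10*log10(359.41) = 19.050 - 25.55590 = -6.506 dB/K

-6.506 dB/K


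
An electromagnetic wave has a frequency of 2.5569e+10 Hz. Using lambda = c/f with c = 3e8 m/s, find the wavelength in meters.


lambda = c / f = 3.0000e+08 / 2.5569e+10 = 0.01173 m

0.01173 m


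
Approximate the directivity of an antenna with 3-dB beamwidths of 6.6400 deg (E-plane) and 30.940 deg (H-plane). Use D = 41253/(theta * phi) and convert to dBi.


D_linear = 41253 / (6.6400 * 30.940) = 200.8016
D_dBi = 10 * log10(200.8016) = 23.03 dBi

23.03 dBi


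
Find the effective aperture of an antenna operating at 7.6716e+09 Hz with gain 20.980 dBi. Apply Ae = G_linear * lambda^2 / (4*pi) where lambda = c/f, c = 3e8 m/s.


lambda = c / f = 3.0000e+08 / 7.6716e+09 = 0.03910527 m
G_linear = 10^(20.980/10) = 125.3141
Ae = G_linear * lambda^2 / (4*pi) = 125.3141 * 0.03910527^2 / (4*pi) = 0.01525 m^2

0.01525 m^2


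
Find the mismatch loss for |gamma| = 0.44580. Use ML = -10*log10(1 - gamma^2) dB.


ML = -10 * log10(1 - 0.44580^2) = -10 * log10(0.80126236) = 0.9623 dB

0.9623 dB


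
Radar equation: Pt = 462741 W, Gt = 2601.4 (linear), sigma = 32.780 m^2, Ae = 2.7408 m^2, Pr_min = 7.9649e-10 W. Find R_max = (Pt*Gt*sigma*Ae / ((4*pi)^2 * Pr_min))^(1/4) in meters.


R^4 = 462741*2601.4*32.780*2.7408 / ((4*pi)^2 * 7.9649e-10) = 8.598671e+17
R_max = 8.598671e+17^0.25 = 30451 m

30451 m


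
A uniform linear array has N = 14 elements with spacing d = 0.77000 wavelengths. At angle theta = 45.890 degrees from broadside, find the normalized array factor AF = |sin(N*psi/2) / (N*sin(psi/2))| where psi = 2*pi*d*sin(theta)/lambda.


psi = 2*pi*0.77000*sin(45.890 deg) = 3.473745 rad
AF = |sin(14*3.473745/2) / (14*sin(3.473745/2))| = 0.05278

0.05278


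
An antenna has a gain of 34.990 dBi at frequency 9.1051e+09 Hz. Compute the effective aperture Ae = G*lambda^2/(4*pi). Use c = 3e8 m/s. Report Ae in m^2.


lambda = c / f = 3.0000e+08 / 9.1051e+09 = 0.03294857 m
G_linear = 10^(34.990/10) = 3155.005
Ae = G_linear * lambda^2 / (4*pi) = 3155.005 * 0.03294857^2 / (4*pi) = 0.2726 m^2

0.2726 m^2


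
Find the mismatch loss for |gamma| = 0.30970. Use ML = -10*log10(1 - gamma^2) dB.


ML = -10 * log10(1 - 0.30970^2) = -10 * log10(0.90408591) = 0.4379 dB

0.4379 dB


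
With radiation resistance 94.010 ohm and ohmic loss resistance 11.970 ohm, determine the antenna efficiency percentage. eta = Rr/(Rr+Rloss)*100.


eta = 94.010 / (94.010 + 11.970) * 100 = 88.71%

88.71%


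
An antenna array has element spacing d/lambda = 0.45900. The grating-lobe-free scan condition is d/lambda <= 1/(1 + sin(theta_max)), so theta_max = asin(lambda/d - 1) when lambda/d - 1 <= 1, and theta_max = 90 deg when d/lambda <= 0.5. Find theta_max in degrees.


lambda/d - 1 = 1/0.45900 - 1 = 1.178649 >= 1
d/lambda <= 0.5, so the array can scan to endfire without grating lobes: theta_max = 90 deg

90 deg


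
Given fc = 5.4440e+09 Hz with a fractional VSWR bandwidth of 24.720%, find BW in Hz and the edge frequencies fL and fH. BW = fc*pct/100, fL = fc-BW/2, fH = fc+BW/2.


BW = 5.4440e+09 * 24.720/100 = 1.345757e+09 Hz
fL = 5.4440e+09 - 1.345757e+09/2 = 4.771e+09 Hz
fH = 5.4440e+09 + 1.345757e+09/2 = 6.117e+09 Hz

BW=1.346e+09 Hz, fL=4.771e+09 Hz, fH=6.117e+09 Hz


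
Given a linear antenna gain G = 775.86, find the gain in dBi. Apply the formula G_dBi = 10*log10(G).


G_dBi = 10 * log10(775.86) = 28.90 dBi

28.90 dBi


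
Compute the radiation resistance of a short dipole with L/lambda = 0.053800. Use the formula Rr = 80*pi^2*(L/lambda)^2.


Rr = 80 * pi^2 * (0.053800)^2 = 80 * 9.869604 * 2.894440e-03 = 2.285 ohm

2.285 ohm


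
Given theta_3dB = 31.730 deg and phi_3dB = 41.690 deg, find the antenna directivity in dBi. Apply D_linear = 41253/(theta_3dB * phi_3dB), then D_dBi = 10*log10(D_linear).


D_linear = 41253 / (31.730 * 41.690) = 31.18556
D_dBi = 10 * log10(31.18556) = 14.94 dBi

14.94 dBi


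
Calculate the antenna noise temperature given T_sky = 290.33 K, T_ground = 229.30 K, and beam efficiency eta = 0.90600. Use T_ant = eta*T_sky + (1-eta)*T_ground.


T_ant = 0.90600 * 290.33 + (1 - 0.90600) * 229.30 = 284.6 K

284.6 K


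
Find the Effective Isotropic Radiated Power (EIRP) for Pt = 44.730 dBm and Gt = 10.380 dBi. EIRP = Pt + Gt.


EIRP = Pt + Gt = 44.730 + 10.380 = 55.11 dBm

55.11 dBm


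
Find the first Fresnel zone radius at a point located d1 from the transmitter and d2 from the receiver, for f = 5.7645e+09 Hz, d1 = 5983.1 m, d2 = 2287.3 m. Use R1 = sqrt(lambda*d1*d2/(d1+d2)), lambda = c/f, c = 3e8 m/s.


lambda = c / f = 3.0000e+08 / 5.7645e+09 = 0.05204267 m
R1 = sqrt(0.05204267 * 5983.1 * 2287.3 / (5983.1 + 2287.3)) = 9.280 m

9.280 m


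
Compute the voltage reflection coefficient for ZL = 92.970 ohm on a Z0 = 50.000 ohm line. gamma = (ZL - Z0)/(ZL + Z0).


gamma = (92.970 - 50.000) / (92.970 + 50.000) = 0.3006

0.3006


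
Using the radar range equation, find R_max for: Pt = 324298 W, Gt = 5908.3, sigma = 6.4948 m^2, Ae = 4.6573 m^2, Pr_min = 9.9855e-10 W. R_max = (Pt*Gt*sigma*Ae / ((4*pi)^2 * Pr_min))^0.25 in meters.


R^4 = 324298*5908.3*6.4948*4.6573 / ((4*pi)^2 * 9.9855e-10) = 3.675507e+17
R_max = 3.675507e+17^0.25 = 24622 m

24622 m


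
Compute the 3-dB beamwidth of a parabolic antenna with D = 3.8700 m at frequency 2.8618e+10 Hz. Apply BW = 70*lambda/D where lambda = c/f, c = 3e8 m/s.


lambda = c / f = 3.0000e+08 / 2.8618e+10 = 0.01048291 m
BW = 70 * 0.01048291 / 3.8700 = 0.1896 deg

0.1896 deg


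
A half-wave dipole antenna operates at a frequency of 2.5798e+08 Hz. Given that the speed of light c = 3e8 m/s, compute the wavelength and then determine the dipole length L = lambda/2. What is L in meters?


lambda = c / f = 3.0000e+08 / 2.5798e+08 = 1.162881 m
L = lambda / 2 = 1.162881 / 2 = 0.5814 m

0.5814 m


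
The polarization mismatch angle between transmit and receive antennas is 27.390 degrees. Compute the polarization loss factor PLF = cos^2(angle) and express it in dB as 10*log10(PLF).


PLF_linear = cos^2(27.390 deg) = 0.7883588
PLF_dB = 10 * log10(0.7883588) = -1.033 dB

-1.033 dB


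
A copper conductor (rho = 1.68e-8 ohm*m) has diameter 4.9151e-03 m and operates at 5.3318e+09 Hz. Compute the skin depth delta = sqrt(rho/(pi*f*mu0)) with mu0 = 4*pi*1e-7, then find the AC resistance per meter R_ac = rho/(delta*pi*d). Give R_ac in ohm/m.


delta = sqrt(1.68e-8 / (pi * 5.3318e+09 * 4*pi*1e-7)) = 8.933833e-07 m
R_ac = 1.68e-8 / (8.933833e-07 * pi * 4.9151e-03) = 1.218 ohm/m

1.218 ohm/m


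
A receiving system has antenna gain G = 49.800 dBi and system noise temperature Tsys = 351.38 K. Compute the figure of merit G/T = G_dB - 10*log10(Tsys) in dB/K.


G/T = 49.800 - 10*log10(351.38) = 49.800 - 25.45777 = 24.34 dB/K

24.34 dB/K


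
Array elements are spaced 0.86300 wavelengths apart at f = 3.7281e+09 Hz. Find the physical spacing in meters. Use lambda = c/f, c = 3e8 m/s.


lambda = c / f = 3.0000e+08 / 3.7281e+09 = 0.08046994 m
d = 0.86300 * 0.08046994 = 0.06945 m

0.06945 m


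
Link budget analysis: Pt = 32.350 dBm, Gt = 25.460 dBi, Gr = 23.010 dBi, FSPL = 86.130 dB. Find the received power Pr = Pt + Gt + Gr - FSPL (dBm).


Pr = 32.350 + 25.460 + 23.010 - 86.130 = -5.31 dBm

-5.31 dBm


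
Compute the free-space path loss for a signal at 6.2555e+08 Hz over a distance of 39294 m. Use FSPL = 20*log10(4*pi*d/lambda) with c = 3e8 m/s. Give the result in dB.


lambda = c / f = 3.0000e+08 / 6.2555e+08 = 0.4795780 m
FSPL = 20 * log10(4*pi*39294/0.4795780) = 120.3 dB

120.3 dB


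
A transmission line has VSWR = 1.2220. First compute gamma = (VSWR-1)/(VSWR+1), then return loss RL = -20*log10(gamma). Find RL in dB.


gamma = (1.2220 - 1) / (1.2220 + 1) = 0.09990999
RL = -20 * log10(0.09990999) = 20.01 dB

20.01 dB


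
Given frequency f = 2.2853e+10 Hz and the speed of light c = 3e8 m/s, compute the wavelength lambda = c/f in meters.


lambda = c / f = 3.0000e+08 / 2.2853e+10 = 0.01313 m

0.01313 m


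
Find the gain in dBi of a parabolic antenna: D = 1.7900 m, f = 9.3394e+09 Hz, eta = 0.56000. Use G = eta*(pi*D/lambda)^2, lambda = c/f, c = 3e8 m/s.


lambda = c / f = 3.0000e+08 / 9.3394e+09 = 0.03212198 m
G_linear = 0.56000 * (pi * 1.7900 / 0.03212198)^2 = 17162.84
G_dBi = 10 * log10(17162.84) = 42.35 dBi

42.35 dBi


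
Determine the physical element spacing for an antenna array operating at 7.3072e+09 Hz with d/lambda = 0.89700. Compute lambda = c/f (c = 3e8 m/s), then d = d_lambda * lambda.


lambda = c / f = 3.0000e+08 / 7.3072e+09 = 0.04105540 m
d = 0.89700 * 0.04105540 = 0.03683 m

0.03683 m


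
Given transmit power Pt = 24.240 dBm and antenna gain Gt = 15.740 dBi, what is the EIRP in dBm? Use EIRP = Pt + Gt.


EIRP = Pt + Gt = 24.240 + 15.740 = 39.98 dBm

39.98 dBm


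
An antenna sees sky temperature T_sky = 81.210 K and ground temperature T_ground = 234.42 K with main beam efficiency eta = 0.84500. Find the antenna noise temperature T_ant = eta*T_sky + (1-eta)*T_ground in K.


T_ant = 0.84500 * 81.210 + (1 - 0.84500) * 234.42 = 105.0 K

105.0 K


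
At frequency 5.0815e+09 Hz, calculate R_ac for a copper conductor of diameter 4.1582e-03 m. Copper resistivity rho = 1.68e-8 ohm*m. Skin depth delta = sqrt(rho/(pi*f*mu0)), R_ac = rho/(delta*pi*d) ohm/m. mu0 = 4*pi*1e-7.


delta = sqrt(1.68e-8 / (pi * 5.0815e+09 * 4*pi*1e-7)) = 9.151216e-07 m
R_ac = 1.68e-8 / (9.151216e-07 * pi * 4.1582e-03) = 1.405 ohm/m

1.405 ohm/m


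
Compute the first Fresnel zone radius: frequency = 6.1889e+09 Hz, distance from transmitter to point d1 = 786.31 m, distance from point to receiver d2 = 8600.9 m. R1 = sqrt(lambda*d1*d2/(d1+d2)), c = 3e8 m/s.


lambda = c / f = 3.0000e+08 / 6.1889e+09 = 0.04847388 m
R1 = sqrt(0.04847388 * 786.31 * 8600.9 / (786.31 + 8600.9)) = 5.910 m

5.910 m


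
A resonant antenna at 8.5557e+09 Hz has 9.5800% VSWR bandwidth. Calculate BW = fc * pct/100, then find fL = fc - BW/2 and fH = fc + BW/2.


BW = 8.5557e+09 * 9.5800/100 = 8.196361e+08 Hz
fL = 8.5557e+09 - 8.196361e+08/2 = 8.146e+09 Hz
fH = 8.5557e+09 + 8.196361e+08/2 = 8.966e+09 Hz

BW=8.196e+08 Hz, fL=8.146e+09 Hz, fH=8.966e+09 Hz


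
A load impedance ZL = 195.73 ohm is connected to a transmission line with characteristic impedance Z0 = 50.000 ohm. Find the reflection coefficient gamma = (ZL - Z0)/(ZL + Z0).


gamma = (195.73 - 50.000) / (195.73 + 50.000) = 0.5930

0.5930


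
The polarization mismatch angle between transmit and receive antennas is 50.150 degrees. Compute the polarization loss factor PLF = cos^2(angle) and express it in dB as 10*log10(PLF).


PLF_linear = cos^2(50.150 deg) = 0.4105989
PLF_dB = 10 * log10(0.4105989) = -3.866 dB

-3.866 dB


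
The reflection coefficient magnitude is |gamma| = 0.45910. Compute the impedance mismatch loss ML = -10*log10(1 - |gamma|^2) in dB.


ML = -10 * log10(1 - 0.45910^2) = -10 * log10(0.78922719) = 1.028 dB

1.028 dB


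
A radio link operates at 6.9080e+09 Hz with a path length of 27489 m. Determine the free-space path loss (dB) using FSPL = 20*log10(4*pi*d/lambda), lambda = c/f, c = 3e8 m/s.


lambda = c / f = 3.0000e+08 / 6.9080e+09 = 0.04342791 m
FSPL = 20 * log10(4*pi*27489/0.04342791) = 138.0 dB

138.0 dB


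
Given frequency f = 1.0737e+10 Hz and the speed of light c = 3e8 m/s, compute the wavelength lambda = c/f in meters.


lambda = c / f = 3.0000e+08 / 1.0737e+10 = 0.02794 m

0.02794 m


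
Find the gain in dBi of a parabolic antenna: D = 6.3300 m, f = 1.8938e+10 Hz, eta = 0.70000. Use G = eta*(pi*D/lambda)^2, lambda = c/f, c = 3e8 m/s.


lambda = c / f = 3.0000e+08 / 1.8938e+10 = 0.01584117 m
G_linear = 0.70000 * (pi * 6.3300 / 0.01584117)^2 = 1.103140e+06
G_dBi = 10 * log10(1.103140e+06) = 60.43 dBi

60.43 dBi


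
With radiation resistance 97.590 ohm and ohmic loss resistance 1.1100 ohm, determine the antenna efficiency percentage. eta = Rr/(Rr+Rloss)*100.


eta = 97.590 / (97.590 + 1.1100) * 100 = 98.88%

98.88%


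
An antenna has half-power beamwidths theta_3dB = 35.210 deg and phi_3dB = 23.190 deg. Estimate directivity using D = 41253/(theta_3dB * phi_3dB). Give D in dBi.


D_linear = 41253 / (35.210 * 23.190) = 50.52296
D_dBi = 10 * log10(50.52296) = 17.03 dBi

17.03 dBi


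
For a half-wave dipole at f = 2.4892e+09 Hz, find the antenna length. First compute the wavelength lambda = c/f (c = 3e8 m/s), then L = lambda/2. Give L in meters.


lambda = c / f = 3.0000e+08 / 2.4892e+09 = 0.1205206 m
L = lambda / 2 = 0.1205206 / 2 = 0.06026 m

0.06026 m


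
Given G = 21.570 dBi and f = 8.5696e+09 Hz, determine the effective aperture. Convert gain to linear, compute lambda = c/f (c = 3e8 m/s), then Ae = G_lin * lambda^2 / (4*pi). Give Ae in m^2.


lambda = c / f = 3.0000e+08 / 8.5696e+09 = 0.03500747 m
G_linear = 10^(21.570/10) = 143.5489
Ae = G_linear * lambda^2 / (4*pi) = 143.5489 * 0.03500747^2 / (4*pi) = 0.01400 m^2

0.01400 m^2


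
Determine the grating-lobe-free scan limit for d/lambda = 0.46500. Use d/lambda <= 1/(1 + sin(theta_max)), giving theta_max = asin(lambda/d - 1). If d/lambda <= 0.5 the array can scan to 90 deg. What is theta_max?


lambda/d - 1 = 1/0.46500 - 1 = 1.150538 >= 1
d/lambda <= 0.5, so the array can scan to endfire without grating lobes: theta_max = 90 deg

90 deg


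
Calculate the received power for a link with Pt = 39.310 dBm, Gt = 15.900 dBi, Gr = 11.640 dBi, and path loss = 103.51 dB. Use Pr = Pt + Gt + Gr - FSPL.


Pr = 39.310 + 15.900 + 11.640 - 103.51 = -36.66 dBm

-36.66 dBm


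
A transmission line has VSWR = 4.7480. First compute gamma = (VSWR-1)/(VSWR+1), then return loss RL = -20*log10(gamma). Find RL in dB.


gamma = (4.7480 - 1) / (4.7480 + 1) = 0.6520529
RL = -20 * log10(0.6520529) = 3.714 dB

3.714 dB


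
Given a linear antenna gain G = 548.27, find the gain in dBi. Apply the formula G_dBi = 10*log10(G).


G_dBi = 10 * log10(548.27) = 27.39 dBi

27.39 dBi


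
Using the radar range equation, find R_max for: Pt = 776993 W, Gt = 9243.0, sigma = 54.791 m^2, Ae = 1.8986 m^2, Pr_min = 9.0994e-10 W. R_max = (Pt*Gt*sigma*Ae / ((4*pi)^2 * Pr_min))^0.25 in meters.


R^4 = 776993*9243.0*54.791*1.8986 / ((4*pi)^2 * 9.0994e-10) = 5.199245e+18
R_max = 5.199245e+18^0.25 = 47751 m

47751 m


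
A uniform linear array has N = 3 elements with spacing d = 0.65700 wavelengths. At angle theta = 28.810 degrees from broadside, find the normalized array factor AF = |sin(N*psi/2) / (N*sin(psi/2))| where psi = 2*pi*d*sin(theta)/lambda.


psi = 2*pi*0.65700*sin(28.810 deg) = 1.989336 rad
AF = |sin(3*1.989336/2) / (3*sin(1.989336/2))| = 0.06238

0.06238


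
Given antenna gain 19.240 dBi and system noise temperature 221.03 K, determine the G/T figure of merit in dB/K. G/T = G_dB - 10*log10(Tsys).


G/T = 19.240 - 10*log10(221.03) = 19.240 - 23.44451 = -4.205 dB/K

-4.205 dB/K


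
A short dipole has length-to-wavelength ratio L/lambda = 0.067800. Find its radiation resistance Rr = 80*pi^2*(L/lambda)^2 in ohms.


Rr = 80 * pi^2 * (0.067800)^2 = 80 * 9.869604 * 4.596840e-03 = 3.630 ohm

3.630 ohm


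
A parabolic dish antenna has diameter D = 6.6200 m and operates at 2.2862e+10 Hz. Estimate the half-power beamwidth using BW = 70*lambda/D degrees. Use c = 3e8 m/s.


lambda = c / f = 3.0000e+08 / 2.2862e+10 = 0.01312221 m
BW = 70 * 0.01312221 / 6.6200 = 0.1388 deg

0.1388 deg


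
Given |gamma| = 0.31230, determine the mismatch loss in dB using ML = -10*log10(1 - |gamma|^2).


ML = -10 * log10(1 - 0.31230^2) = -10 * log10(0.90246871) = 0.4457 dB

0.4457 dB


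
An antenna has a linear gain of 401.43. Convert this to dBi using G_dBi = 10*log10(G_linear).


G_dBi = 10 * log10(401.43) = 26.04 dBi

26.04 dBi


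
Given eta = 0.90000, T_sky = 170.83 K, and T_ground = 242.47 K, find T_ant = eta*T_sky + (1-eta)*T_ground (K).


T_ant = 0.90000 * 170.83 + (1 - 0.90000) * 242.47 = 178.0 K

178.0 K
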